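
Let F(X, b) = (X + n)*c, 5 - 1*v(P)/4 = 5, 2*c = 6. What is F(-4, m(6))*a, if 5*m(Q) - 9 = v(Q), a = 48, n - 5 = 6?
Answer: 1008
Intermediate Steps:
c = 3 (c = (½)*6 = 3)
n = 11 (n = 5 + 6 = 11)
v(P) = 0 (v(P) = 20 - 4*5 = 20 - 20 = 0)
m(Q) = 9/5 (m(Q) = 9/5 + (⅕)*0 = 9/5 + 0 = 9/5)
F(X, b) = 33 + 3*X (F(X, b) = (X + 11)*3 = (11 + X)*3 = 33 + 3*X)
F(-4, m(6))*a = (33 + 3*(-4))*48 = (33 - 12)*48 = 21*48 = 1008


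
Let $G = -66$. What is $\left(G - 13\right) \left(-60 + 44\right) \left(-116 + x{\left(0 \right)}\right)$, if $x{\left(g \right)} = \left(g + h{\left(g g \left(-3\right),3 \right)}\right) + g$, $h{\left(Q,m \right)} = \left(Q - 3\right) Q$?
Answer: $-146624$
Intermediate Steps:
$h{\left(Q,m \right)} = Q \left(-3 + Q\right)$ ($h{\left(Q,m \right)} = \left(-3 + Q\right) Q = Q \left(-3 + Q\right)$)
$x{\left(g \right)} = 2 g - 3 g^{2} \left(-3 - 3 g^{2}\right)$ ($x{\left(g \right)} = \left(g + g g \left(-3\right) \left(-3 + g g \left(-3\right)\right)\right) + g = \left(g + g^{2} \left(-3\right) \left(-3 + g^{2} \left(-3\right)\right)\right) + g = \left(g + - 3 g^{2} \left(-3 - 3 g^{2}\right)\right) + g = \left(g - 3 g^{2} \left(-3 - 3 g^{2}\right)\right) + g = 2 g - 3 g^{2} \left(-3 - 3 g^{2}\right)$)
$\left(G - 13\right) \left(-60 + 44\right) \left(-116 + x{\left(0 \right)}\right) = \left(-66 - 13\right) \left(-60 + 44\right) \left(-116 + 0 \left(2 + 9 \cdot 0 \left(1 + 0^{2}\right)\right)\right) = \left(-79\right) \left(-16\right) \left(-116 + 0 \left(2 + 9 \cdot 0 \left(1 + 0\right)\right)\right) = 1264 \left(-116 + 0 \left(2 + 9 \cdot 0 \cdot 1\right)\right) = 1264 \left(-116 + 0 \left(2 + 0\right)\right) = 1264 \left(-116 + 0 \cdot 2\right) = 1264 \left(-116 + 0\right) = 1264 \left(-116\right) = -146624$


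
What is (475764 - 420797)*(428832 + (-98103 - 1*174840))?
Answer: 8568750663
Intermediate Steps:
(475764 - 420797)*(428832 + (-98103 - 1*174840)) = 54967*(428832 + (-98103 - 174840)) = 54967*(428832 - 272943) = 54967*155889 = 8568750663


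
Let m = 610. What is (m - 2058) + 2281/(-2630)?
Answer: -3810521/2630 ≈ -1448.9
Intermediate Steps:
(m - 2058) + 2281/(-2630) = (610 - 2058) + 2281/(-2630) = -1448 + 2281*(-1/2630) = -1448 - 2281/2630 = -3810521/2630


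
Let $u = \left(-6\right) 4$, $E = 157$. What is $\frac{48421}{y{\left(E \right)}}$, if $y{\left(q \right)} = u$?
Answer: $- \frac{48421}{24} \approx -2017.5$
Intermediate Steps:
$u = -24$
$y{\left(q \right)} = -24$
$\frac{48421}{y{\left(E \right)}} = \frac{48421}{-24} = 48421 \left(- \frac{1}{24}\right) = - \frac{48421}{24}$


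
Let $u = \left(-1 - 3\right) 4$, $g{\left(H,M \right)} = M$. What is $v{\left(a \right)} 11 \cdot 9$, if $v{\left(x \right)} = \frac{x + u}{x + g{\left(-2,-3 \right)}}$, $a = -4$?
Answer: $\frac{1980}{7} \approx 282.86$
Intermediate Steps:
$u = -16$ ($u = \left(-4\right) 4 = -16$)
$v{\left(x \right)} = \frac{-16 + x}{-3 + x}$ ($v{\left(x \right)} = \frac{x - 16}{x - 3} = \frac{-16 + x}{-3 + x}$)
$v{\left(a \right)} 11 \cdot 9 = \frac{-16 - 4}{-3 - 4} \cdot 11 \cdot 9 = \frac{1}{-7} \left(-20\right) 11 \cdot 9 = \left(- \frac{1}{7}\right) \left(-20\right) 11 \cdot 9 = \frac{20}{7} \cdot 11 \cdot 9 = \frac{220}{7} \cdot 9 = \frac{1980}{7}$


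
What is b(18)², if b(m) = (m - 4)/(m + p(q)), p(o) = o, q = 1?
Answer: 196/361 ≈ 0.54294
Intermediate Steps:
b(m) = (-4 + m)/(1 + m) (b(m) = (m - 4)/(m + 1) = (-4 + m)/(1 + m))
b(18)² = ((-4 + 18)/(1 + 18))² = (14/19)² = 196/361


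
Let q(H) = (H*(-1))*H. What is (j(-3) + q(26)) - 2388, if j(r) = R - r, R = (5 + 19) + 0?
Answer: -3037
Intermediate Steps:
q(H) = -H² (q(H) = (-H)*H = -H²)
R = 24 (R = 24 + 0 = 24)
j(r) = 24 - r
(j(-3) + q(26)) - 2388 = ((24 - 1*(-3)) - 1*26²) - 2388 = ((24 + 3) - 1*676) - 2388 = (27 - 676) - 2388 = -649 - 2388 = -3037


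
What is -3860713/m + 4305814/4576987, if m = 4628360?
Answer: 2258424073309/21183943551320 ≈ 0.10661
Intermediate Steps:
-3860713/m + 4305814/4576987 = -3860713/4628360 + 4305814/4576987 = 2258424073309/21183943551320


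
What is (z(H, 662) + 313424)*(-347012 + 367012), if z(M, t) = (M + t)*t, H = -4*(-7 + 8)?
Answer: 14980400000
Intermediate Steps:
H = -4 (H = -4*1 = -4)
z(M, t) = t*(M + t)
(z(H, 662) + 313424)*(-347012 + 367012) = (662*(-4 + 662) + 313424)*(-347012 + 367012) = (662*658 + 313424)*20000 = (435596 + 313424)*20000 = 749020*20000 = 14980400000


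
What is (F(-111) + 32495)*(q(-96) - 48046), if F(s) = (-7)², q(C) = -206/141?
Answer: -73491858816/47 ≈ -1.5637e+9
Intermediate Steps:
q(C) = -206/141 (q(C) = -206*1/141 = -206/141)
F(s) = 49
(F(-111) + 32495)*(q(-96) - 48046) = (49 + 32495)*(-206/141 - 48046) = 32544*(-6774692/141) = -73491858816/47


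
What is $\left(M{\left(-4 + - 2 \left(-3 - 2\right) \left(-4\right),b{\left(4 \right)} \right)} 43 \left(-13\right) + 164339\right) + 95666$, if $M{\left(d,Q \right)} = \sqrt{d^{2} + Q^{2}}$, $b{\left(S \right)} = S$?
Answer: $260005 - 2236 \sqrt{122} \approx 2.3531 \cdot 10^{5}$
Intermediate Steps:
$M{\left(d,Q \right)} = \sqrt{Q^{2} + d^{2}}$
$\left(M{\left(-4 + - 2 \left(-3 - 2\right) \left(-4\right),b{\left(4 \right)} \right)} 43 \left(-13\right) + 164339\right) + 95666 = \left(\sqrt{4^{2} + \left(-4 + - 2 \left(-3 - 2\right) \left(-4\right)\right)^{2}} \cdot 43 \left(-13\right) + 164339\right) + 95666 = \left(\sqrt{16 + \left(-4 + - 2 \left(-3 - 2\right) \left(-4\right)\right)^{2}} \cdot 43 \left(-13\right) + 164339\right) + 95666 = \left(\sqrt{16 + \left(-4 + \left(-2\right) \left(-5\right) \left(-4\right)\right)^{2}} \cdot 43 \left(-13\right) + 164339\right) + 95666 = \left(\sqrt{16 + \left(-4 + 10 \left(-4\right)\right)^{2}} \cdot 43 \left(-13\right) + 164339\right) + 95666 = \left(\sqrt{16 + \left(-4 - 40\right)^{2}} \cdot 43 \left(-13\right) + 164339\right) + 95666 = \left(\sqrt{16 + \left(-44\right)^{2}} \cdot 43 \left(-13\right) + 164339\right) + 95666 = \left(\sqrt{16 + 1936} \cdot 43 \left(-13\right) + 164339\right) + 95666 = \left(\sqrt{1952} \cdot 43 \left(-13\right) + 164339\right) + 95666 = \left(4 \sqrt{122} \cdot 43 \left(-13\right) + 164339\right) + 95666 = \left(172 \sqrt{122} \left(-13\right) + 164339\right) + 95666 = \left(- 2236 \sqrt{122} + 164339\right) + 95666 = \left(164339 - 2236 \sqrt{122}\right) + 95666 = 260005 - 2236 \sqrt{122}$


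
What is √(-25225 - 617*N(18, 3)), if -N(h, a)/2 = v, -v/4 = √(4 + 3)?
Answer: √(-25225 - 4936*√7) ≈ 195.66*I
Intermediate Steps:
v = -4*√7 (v = -4*√(4 + 3) = -4*√7 ≈ -10.583)
N(h, a) = 8*√7 (N(h, a) = -(-8)*√7 = 8*√7)
√(-25225 - 617*N(18, 3)) = √(-25225 - 4936*√7)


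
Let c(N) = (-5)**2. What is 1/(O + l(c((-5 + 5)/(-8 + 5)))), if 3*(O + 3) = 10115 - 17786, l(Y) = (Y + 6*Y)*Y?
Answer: 1/1815 ≈ 0.00055096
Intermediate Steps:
c(N) = 25
l(Y) = 7*Y**2 (l(Y) = (7*Y)*Y = 7*Y**2)
O = -2560 (O = -3 + (10115 - 17786)/3 = -3 + (1/3)*(-7671) = -3 - 2557 = -2560)
1/(O + l(c((-5 + 5)/(-8 + 5)))) = 1/(-2560 + 7*25**2) = 1/(-2560 + 7*625) = 1/(-2560 + 4375) = 1/1815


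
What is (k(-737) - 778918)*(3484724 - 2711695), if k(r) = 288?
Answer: -601903570270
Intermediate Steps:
(k(-737) - 778918)*(3484724 - 2711695) = (288 - 778918)*(3484724 - 2711695) = -778630*773029 = -601903570270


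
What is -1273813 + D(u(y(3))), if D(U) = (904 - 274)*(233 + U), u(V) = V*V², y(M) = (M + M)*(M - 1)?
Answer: -38383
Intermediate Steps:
y(M) = 2*M*(-1 + M) (y(M) = (2*M)*(-1 + M) = 2*M*(-1 + M))
u(V) = V³
D(U) = 146790 + 630*U (D(U) = 630*(233 + U) = 146790 + 630*U)
-1273813 + D(u(y(3))) = -1273813 + (146790 + 630*(2*3*(-1 + 3))³) = -1273813 + (146790 + 630*(2*3*2)³) = -1273813 + (146790 + 630*12³) = -1273813 + (146790 + 630*1728) = -1273813 + (146790 + 1088640) = -1273813 + 1235430 = -38383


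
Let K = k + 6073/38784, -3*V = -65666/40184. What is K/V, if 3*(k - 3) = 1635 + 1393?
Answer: 197245218407/106116256 ≈ 1858.8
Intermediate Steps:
V = 32833/60276 (V = -(-65666)/(3*40184) = -⅓*(-32833/20092) = 32833/60276 ≈ 0.54471)
k = 3037/3 (k = 3 + (1635 + 1393)/3 = 3 + (⅓)*3028 = 3 + 3028/3 = 3037/3 ≈ 1012.3)
K = 39268409/38784 (K = 3037/3 + 6073/38784 = 39268409/38784 ≈ 1012.5)
K/V = 39268409/(38784*(32833/60276)) = (39268409/38784)*(60276/32833) = 197245218407/106116256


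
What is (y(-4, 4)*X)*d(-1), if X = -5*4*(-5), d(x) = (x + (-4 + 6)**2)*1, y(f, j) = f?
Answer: -1200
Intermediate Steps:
d(x) = 4 + x (d(x) = (x + 2**2)*1 = (x + 4)*1 = (4 + x)*1 = 4 + x)
X = 100 (X = -20*(-5) = 100)
(y(-4, 4)*X)*d(-1) = (-4*100)*(4 - 1) = -400*3 = -1200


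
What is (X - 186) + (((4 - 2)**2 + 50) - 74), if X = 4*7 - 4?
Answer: -182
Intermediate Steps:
X = 24 (X = 28 - 4 = 24)
(X - 186) + (((4 - 2)**2 + 50) - 74) = (24 - 186) + (((4 - 2)**2 + 50) - 74) = -162 + ((2**2 + 50) - 74) = -162 + ((4 + 50) - 74) = -162 + (54 - 74) = -162 - 20 = -182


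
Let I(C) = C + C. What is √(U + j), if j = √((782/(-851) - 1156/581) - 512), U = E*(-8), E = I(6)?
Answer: √(-44363616864 + 21497*I*√237950078030)/21497 ≈ 1.1501 + 9.8652*I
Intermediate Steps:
I(C) = 2*C
E = 12 (E = 2*6 = 12)
U = -96 (U = 12*(-8) = -96)
j = I*√237950078030/21497 (j = √((782*(-1/851) - 1156*1/581) - 512) = √((-34/37 - 1156/581) - 512) = √(-62526/21497 - 512) = √(-11068990/21497) = I*√237950078030/21497 ≈ 22.692*I)
√(U + j) = √(-96 + I*√237950078030/21497)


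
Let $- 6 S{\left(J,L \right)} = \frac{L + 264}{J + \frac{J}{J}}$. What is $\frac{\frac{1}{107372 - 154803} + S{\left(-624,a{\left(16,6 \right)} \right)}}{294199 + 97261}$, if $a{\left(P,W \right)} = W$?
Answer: $\frac{533443}{2891863089745} \approx 1.8446 \cdot 10^{-7}$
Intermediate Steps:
$S{\left(J,L \right)} = - \frac{264 + L}{6 \left(1 + J\right)}$ ($S{\left(J,L \right)} = - \frac{\left(L + 264\right) \frac{1}{J + \frac{J}{J}}}{6} = - \frac{\left(264 + L\right) \frac{1}{J + 1}}{6} = - \frac{\left(264 + L\right) \frac{1}{1 + J}}{6} = - \frac{\frac{1}{1 + J} \left(264 + L\right)}{6} = - \frac{264 + L}{6 \left(1 + J\right)}$)
$\frac{\frac{1}{107372 - 154803} + S{\left(-624,a{\left(16,6 \right)} \right)}}{294199 + 97261} = \frac{\frac{1}{107372 - 154803} + \frac{-264 - 6}{6 \left(1 - 624\right)}}{294199 + 97261} = \frac{\frac{1}{-47431} + \frac{-264 - 6}{6 \left(-623\right)}}{391460} = \left(- \frac{1}{47431} + \frac{1}{6} \left(- \frac{1}{623}\right) \left(-270\right)\right) \frac{1}{391460} = \left(- \frac{1}{47431} + \frac{45}{623}\right) \frac{1}{391460} = \frac{2133772}{29549513} \cdot \frac{1}{391460} = \frac{533443}{2891863089745}$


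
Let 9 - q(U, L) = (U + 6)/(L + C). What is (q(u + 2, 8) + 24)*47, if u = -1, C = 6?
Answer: 3055/2 ≈ 1527.5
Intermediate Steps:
q(U, L) = 9 - (6 + U)/(6 + L) (q(U, L) = 9 - (U + 6)/(L + 6) = 9 - (6 + U)/(6 + L))
(q(u + 2, 8) + 24)*47 = ((48 - (-1 + 2) + 9*8)/(6 + 8) + 24)*47 = ((48 - 1*1 + 72)/14 + 24)*47 = ((48 - 1 + 72)/14 + 24)*47 = ((1/14)*119 + 24)*47 = (17/2 + 24)*47 = (65/2)*47 = 3055/2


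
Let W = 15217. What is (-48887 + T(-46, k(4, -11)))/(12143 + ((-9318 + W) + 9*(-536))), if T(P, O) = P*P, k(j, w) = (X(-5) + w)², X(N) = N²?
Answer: -46771/13218 ≈ -3.5384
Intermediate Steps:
k(j, w) = (25 + w)² (k(j, w) = ((-5)² + w)² = (25 + w)²)
T(P, O) = P²
(-48887 + T(-46, k(4, -11)))/(12143 + ((-9318 + W) + 9*(-536))) = (-48887 + (-46)²)/(12143 + ((-9318 + 15217) + 9*(-536))) = (-48887 + 2116)/(12143 + (5899 - 4824)) = -46771/(12143 + 1075) = -46771/13218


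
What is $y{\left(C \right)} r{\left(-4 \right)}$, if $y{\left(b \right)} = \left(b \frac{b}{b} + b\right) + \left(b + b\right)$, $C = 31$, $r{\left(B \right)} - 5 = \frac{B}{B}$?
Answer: $744$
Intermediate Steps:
$r{\left(B \right)} = 6$ ($r{\left(B \right)} = 5 + \frac{B}{B} = 5 + 1 = 6$)
$y{\left(b \right)} = 4 b$ ($y{\left(b \right)} = \left(b 1 + b\right) + 2 b = \left(b + b\right) + 2 b = 2 b + 2 b = 4 b$)
$y{\left(C \right)} r{\left(-4 \right)} = 4 \cdot 31 \cdot 6 = 124 \cdot 6 = 744$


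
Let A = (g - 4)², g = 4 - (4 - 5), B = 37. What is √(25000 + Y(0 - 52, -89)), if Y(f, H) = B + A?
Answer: 3*√2782 ≈ 158.23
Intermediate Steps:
g = 5 (g = 4 - 1*(-1) = 4 + 1 = 5)
A = 1 (A = (5 - 4)² = 1² = 1)
Y(f, H) = 38 (Y(f, H) = 37 + 1 = 38)
√(25000 + Y(0 - 52, -89)) = √(25000 + 38) = √25038 = 3*√2782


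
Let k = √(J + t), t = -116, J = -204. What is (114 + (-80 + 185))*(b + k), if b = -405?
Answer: -88695 + 1752*I*√5 ≈ -88695.0 + 3917.6*I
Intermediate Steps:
k = 8*I*√5 (k = √(-204 - 116) = √(-320) = 8*I*√5 ≈ 17.889*I)
(114 + (-80 + 185))*(b + k) = (114 + (-80 + 185))*(-405 + 8*I*√5) = (114 + 105)*(-405 + 8*I*√5) = 219*(-405 + 8*I*√5) = -88695 + 1752*I*√5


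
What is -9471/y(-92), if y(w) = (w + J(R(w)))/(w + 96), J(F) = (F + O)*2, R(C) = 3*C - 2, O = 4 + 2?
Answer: 3157/53 ≈ 59.566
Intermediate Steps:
O = 6
R(C) = -2 + 3*C
J(F) = 12 + 2*F (J(F) = (F + 6)*2 = (6 + F)*2 = 12 + 2*F)
y(w) = (8 + 7*w)/(96 + w) (y(w) = (w + (12 + 2*(-2 + 3*w)))/(w + 96) = (w + (12 + (-4 + 6*w)))/(96 + w) = (w + (8 + 6*w))/(96 + w) = (8 + 7*w)/(96 + w))
-9471/y(-92) = -9471*(96 - 92)/(8 + 7*(-92)) = -9471*4/(8 - 644) = -9471/((¼)*(-636)) = -9471/(-159) = -9471*(-1/159) = 3157/53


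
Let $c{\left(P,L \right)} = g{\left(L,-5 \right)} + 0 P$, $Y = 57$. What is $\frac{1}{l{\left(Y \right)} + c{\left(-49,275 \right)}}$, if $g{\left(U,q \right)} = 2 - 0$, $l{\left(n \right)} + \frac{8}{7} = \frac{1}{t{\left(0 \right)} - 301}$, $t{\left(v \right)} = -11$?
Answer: $\frac{2184}{1865} \approx 1.171$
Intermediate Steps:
$l{\left(n \right)} = - \frac{2503}{2184}$ ($l{\left(n \right)} = - \frac{8}{7} + \frac{1}{-11 - 301} = - \frac{8}{7} + \frac{1}{-312} = - \frac{8}{7} - \frac{1}{312} = - \frac{2503}{2184}$)
$g{\left(U,q \right)} = 2$ ($g{\left(U,q \right)} = 2 + 0 = 2$)
$c{\left(P,L \right)} = 2$ ($c{\left(P,L \right)} = 2 + 0 P = 2 + 0 = 2$)
$\frac{1}{l{\left(Y \right)} + c{\left(-49,275 \right)}} = \frac{1}{- \frac{2503}{2184} + 2} = \frac{1}{\frac{1865}{2184}} = \frac{2184}{1865}$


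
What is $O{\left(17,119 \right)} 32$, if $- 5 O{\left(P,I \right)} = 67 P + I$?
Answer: $- \frac{40256}{5} \approx -8051.2$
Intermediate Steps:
$O{\left(P,I \right)} = - \frac{67 P}{5} - \frac{I}{5}$ ($O{\left(P,I \right)} = - \frac{67 P + I}{5} = - \frac{I + 67 P}{5} = - \frac{67 P}{5} - \frac{I}{5}$)
$O{\left(17,119 \right)} 32 = \left(\left(- \frac{67}{5}\right) 17 - \frac{119}{5}\right) 32 = \left(- \frac{1139}{5} - \frac{119}{5}\right) 32 = \left(- \frac{1258}{5}\right) 32 = - \frac{40256}{5}$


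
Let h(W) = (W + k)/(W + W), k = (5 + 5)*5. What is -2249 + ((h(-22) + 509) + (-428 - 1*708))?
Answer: -31643/11 ≈ -2876.6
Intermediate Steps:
k = 50 (k = 10*5 = 50)
h(W) = (50 + W)/(2*W) (h(W) = (W + 50)/(W + W) = (50 + W)/((2*W)) = (50 + W)*(1/(2*W)) = (50 + W)/(2*W))
-2249 + ((h(-22) + 509) + (-428 - 1*708)) = -2249 + (((½)*(50 - 22)/(-22) + 509) + (-428 - 1*708)) = -2249 + (((½)*(-1/22)*28 + 509) + (-428 - 708)) = -2249 + ((-7/11 + 509) - 1136) = -2249 + (5592/11 - 1136) = -2249 - 6904/11 = -31643/11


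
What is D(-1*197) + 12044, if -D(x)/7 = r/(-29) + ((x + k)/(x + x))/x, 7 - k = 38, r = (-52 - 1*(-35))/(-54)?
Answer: 731978691275/60774894 ≈ 12044.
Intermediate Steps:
r = 17/54 (r = (-52 + 35)*(-1/54) = -17*(-1/54) = 17/54 ≈ 0.31481)
k = -31 (k = 7 - 1*38 = 7 - 38 = -31)
D(x) = 119/1566 - 7*(-31 + x)/(2*x**2) (D(x) = -7*((17/54)/(-29) + ((x - 31)/(x + x))/x) = -7*((17/54)*(-1/29) + ((-31 + x)/((2*x)))/x) = -7*(-17/1566 + ((-31 + x)*(1/(2*x)))/x) = -7*(-17/1566 + ((-31 + x)/(2*x))/x) = -7*(-17/1566 + (-31 + x)/(2*x**2)) = 119/1566 - 7*(-31 + x)/(2*x**2))
D(-1*197) + 12044 = 7*(24273 - (-783)*197 + 17*(-1*197)**2)/(1566*(-1*197)**2) + 12044 = (7/1566)*(24273 - 783*(-197) + 17*(-197)**2)/(-197)**2 + 12044 = (7/1566)*(1/38809)*(24273 + 154251 + 17*38809) + 12044 = (7/1566)*(1/38809)*(24273 + 154251 + 659753) + 12044 = (7/1566)*(1/38809)*838277 + 12044 = 5867939/60774894 + 12044 = 731978691275/60774894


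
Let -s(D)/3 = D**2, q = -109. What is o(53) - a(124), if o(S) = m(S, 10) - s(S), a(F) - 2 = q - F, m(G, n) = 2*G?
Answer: 8764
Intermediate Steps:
s(D) = -3*D**2
a(F) = -107 - F (a(F) = 2 + (-109 - F) = -107 - F)
o(S) = 2*S + 3*S**2 (o(S) = 2*S - (-3)*S**2 = 2*S + 3*S**2)
o(53) - a(124) = 53*(2 + 3*53) - (-107 - 1*124) = 53*(2 + 159) - (-107 - 124) = 53*161 - 1*(-231) = 8533 + 231 = 8764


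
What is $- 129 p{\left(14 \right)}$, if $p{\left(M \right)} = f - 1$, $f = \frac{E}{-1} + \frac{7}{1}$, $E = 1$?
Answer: $-645$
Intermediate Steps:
$f = 6$ ($f = 1 \frac{1}{-1} + \frac{7}{1} = 1 \left(-1\right) + 7 \cdot 1 = -1 + 7 = 6$)
$p{\left(M \right)} = 5$ ($p{\left(M \right)} = 6 - 1 = 5$)
$- 129 p{\left(14 \right)} = \left(-129\right) 5 = -645$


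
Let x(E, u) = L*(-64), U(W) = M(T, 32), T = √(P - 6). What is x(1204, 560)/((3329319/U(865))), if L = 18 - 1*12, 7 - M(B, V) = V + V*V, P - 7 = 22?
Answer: 134272/1109773 ≈ 0.12099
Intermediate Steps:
P = 29 (P = 7 + 22 = 29)
T = √23 (T = √(29 - 6) = √23 ≈ 4.7958)
M(B, V) = 7 - V - V² (M(B, V) = 7 - (V + V*V) = 7 - (V + V²) = 7 + (-V - V²) = 7 - V - V²)
L = 6 (L = 18 - 12 = 6)
U(W) = -1049 (U(W) = 7 - 1*32 - 1*32² = 7 - 32 - 1*1024 = 7 - 32 - 1024 = -1049)
x(E, u) = -384 (x(E, u) = 6*(-64) = -384)
x(1204, 560)/((3329319/U(865))) = -384/(3329319/(-1049)) = -384/(3329319*(-1/1049)) = -384/(-3329319/1049) = -384*(-1049/3329319) = 134272/1109773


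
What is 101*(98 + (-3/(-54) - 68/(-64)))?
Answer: 1441573/144 ≈ 10011.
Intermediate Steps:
101*(98 + (-3/(-54) - 68/(-64))) = 101*(98 + (-3*(-1/54) - 68*(-1/64))) = 101*(98 + (1/18 + 17/16)) = 101*(98 + 161/144) = 101*(14273/144) = 1441573/144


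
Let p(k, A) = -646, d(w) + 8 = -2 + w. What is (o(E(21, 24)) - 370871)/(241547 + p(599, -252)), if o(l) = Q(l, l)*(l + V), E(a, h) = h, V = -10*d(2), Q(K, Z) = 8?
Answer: -370039/240901 ≈ -1.5361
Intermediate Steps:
d(w) = -10 + w (d(w) = -8 + (-2 + w) = -10 + w)
V = 80 (V = -10*(-10 + 2) = -10*(-8) = 80)
o(l) = 640 + 8*l (o(l) = 8*(l + 80) = 8*(80 + l) = 640 + 8*l)
(o(E(21, 24)) - 370871)/(241547 + p(599, -252)) = ((640 + 8*24) - 370871)/(241547 - 646) = ((640 + 192) - 370871)/240901 = (832 - 370871)*(1/240901) = -370039*1/240901 = -370039/240901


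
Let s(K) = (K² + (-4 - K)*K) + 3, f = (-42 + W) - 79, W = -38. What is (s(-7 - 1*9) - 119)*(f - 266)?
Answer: 22100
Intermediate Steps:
f = -159 (f = (-42 - 38) - 79 = -80 - 79 = -159)
s(K) = 3 + K² + K*(-4 - K) (s(K) = (K² + K*(-4 - K)) + 3 = 3 + K² + K*(-4 - K))
(s(-7 - 1*9) - 119)*(f - 266) = ((3 - 4*(-7 - 1*9)) - 119)*(-159 - 266) = ((3 - 4*(-7 - 9)) - 119)*(-425) = ((3 - 4*(-16)) - 119)*(-425) = ((3 + 64) - 119)*(-425) = (67 - 119)*(-425) = -52*(-425) = 22100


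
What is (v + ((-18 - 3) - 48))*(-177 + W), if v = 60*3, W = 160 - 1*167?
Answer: -20424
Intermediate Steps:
W = -7 (W = 160 - 167 = -7)
v = 180
(v + ((-18 - 3) - 48))*(-177 + W) = (180 + ((-18 - 3) - 48))*(-177 - 7) = (180 + (-21 - 48))*(-184) = (180 - 69)*(-184) = 111*(-184) = -20424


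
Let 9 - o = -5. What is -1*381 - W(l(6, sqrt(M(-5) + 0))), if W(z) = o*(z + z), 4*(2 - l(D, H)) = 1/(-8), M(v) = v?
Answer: -3503/8 ≈ -437.88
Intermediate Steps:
o = 14 (o = 9 - 1*(-5) = 9 + 5 = 14)
l(D, H) = 65/32 (l(D, H) = 2 - 1/4/(-8) = 2 - 1/4*(-1/8) = 2 + 1/32 = 65/32)
W(z) = 28*z (W(z) = 14*(z + z) = 14*(2*z) = 28*z)
-1*381 - W(l(6, sqrt(M(-5) + 0))) = -1*381 - 28*65/32 = -381 - 1*455/8 = -381 - 455/8 = -3503/8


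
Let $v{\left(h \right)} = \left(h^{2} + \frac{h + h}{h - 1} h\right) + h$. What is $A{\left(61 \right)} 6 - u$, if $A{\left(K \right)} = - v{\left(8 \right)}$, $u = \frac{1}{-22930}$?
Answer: $- \frac{86950553}{160510} \approx -541.71$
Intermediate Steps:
$v{\left(h \right)} = h + h^{2} + \frac{2 h^{2}}{-1 + h}$ ($v{\left(h \right)} = \left(h^{2} + \frac{2 h}{-1 + h} h\right) + h = \left(h^{2} + \frac{2 h^{2}}{-1 + h}\right) + h = h + h^{2} + \frac{2 h^{2}}{-1 + h}$)
$u = - \frac{1}{22930} \approx -4.3611 \cdot 10^{-5}$
$A{\left(K \right)} = - \frac{632}{7}$ ($A{\left(K \right)} = - \frac{8 \left(-1 + 8^{2} + 2 \cdot 8\right)}{-1 + 8} = - \frac{8 \left(-1 + 64 + 16\right)}{7} = - \frac{8 \cdot 79}{7} = \left(-1\right) \frac{632}{7} = - \frac{632}{7}$)
$A{\left(61 \right)} 6 - u = \left(- \frac{632}{7}\right) 6 - - \frac{1}{22930} = - \frac{3792}{7} + \frac{1}{22930} = - \frac{86950553}{160510}$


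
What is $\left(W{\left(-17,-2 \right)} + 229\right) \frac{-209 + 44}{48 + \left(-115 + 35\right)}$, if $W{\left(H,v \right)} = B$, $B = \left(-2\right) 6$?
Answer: $\frac{35805}{32} \approx 1118.9$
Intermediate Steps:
$B = -12$
$W{\left(H,v \right)} = -12$
$\left(W{\left(-17,-2 \right)} + 229\right) \frac{-209 + 44}{48 + \left(-115 + 35\right)} = \left(-12 + 229\right) \frac{-209 + 44}{48 + \left(-115 + 35\right)} = 217 \left(- \frac{165}{48 - 80}\right) = 217 \left(- \frac{165}{-32}\right) = 217 \left(\left(-165\right) \left(- \frac{1}{32}\right)\right) = 217 \cdot \frac{165}{32} = \frac{35805}{32}$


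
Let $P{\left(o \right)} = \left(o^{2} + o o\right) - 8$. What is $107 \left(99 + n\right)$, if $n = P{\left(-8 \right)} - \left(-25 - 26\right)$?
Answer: $28890$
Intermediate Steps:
$P{\left(o \right)} = -8 + 2 o^{2}$ ($P{\left(o \right)} = \left(o^{2} + o^{2}\right) - 8 = 2 o^{2} - 8 = -8 + 2 o^{2}$)
$n = 171$ ($n = \left(-8 + 2 \left(-8\right)^{2}\right) - \left(-25 - 26\right) = \left(-8 + 2 \cdot 64\right) - -51 = \left(-8 + 128\right) + 51 = 120 + 51 = 171$)
$107 \left(99 + n\right) = 107 \left(99 + 171\right) = 107 \cdot 270 = 28890$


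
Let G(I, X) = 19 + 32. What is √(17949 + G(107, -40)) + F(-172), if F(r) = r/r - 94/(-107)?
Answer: 201/107 + 60*√5 ≈ 136.04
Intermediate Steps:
F(r) = 201/107 (F(r) = 1 - 94*(-1/107) = 1 + 94/107 = 201/107)
G(I, X) = 51
√(17949 + G(107, -40)) + F(-172) = √(17949 + 51) + 201/107 = √18000 + 201/107 = 60*√5 + 201/107 = 201/107 + 60*√5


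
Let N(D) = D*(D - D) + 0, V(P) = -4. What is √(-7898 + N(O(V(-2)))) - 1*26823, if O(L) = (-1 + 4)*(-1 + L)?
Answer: -26823 + I*√7898 ≈ -26823.0 + 88.871*I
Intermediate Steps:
O(L) = -3 + 3*L (O(L) = 3*(-1 + L) = -3 + 3*L)
N(D) = 0 (N(D) = D*0 + 0 = 0 + 0 = 0)
√(-7898 + N(O(V(-2)))) - 1*26823 = √(-7898 + 0) - 1*26823 = √(-7898) - 26823 = I*√7898 - 26823 = -26823 + I*√7898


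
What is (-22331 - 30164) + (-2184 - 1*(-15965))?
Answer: -38714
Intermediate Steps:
(-22331 - 30164) + (-2184 - 1*(-15965)) = -52495 + (-2184 + 15965) = -52495 + 13781 = -38714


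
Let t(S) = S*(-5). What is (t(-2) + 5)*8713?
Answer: 130695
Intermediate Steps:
t(S) = -5*S
(t(-2) + 5)*8713 = (-5*(-2) + 5)*8713 = (10 + 5)*8713 = 15*8713 = 130695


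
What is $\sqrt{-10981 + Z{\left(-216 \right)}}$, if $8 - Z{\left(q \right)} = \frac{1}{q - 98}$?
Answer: $\frac{i \sqrt{1081893594}}{314} \approx 104.75 i$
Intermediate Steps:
$Z{\left(q \right)} = 8 - \frac{1}{-98 + q}$ ($Z{\left(q \right)} = 8 - \frac{1}{q - 98} = 8 - \frac{1}{-98 + q}$)
$\sqrt{-10981 + Z{\left(-216 \right)}} = \sqrt{-10981 + \frac{-785 + 8 \left(-216\right)}{-98 - 216}} = \sqrt{-10981 + \frac{-785 - 1728}{-314}} = \sqrt{-10981 - - \frac{2513}{314}} = \sqrt{-10981 + \frac{2513}{314}} = \sqrt{- \frac{3445521}{314}} = \frac{i \sqrt{1081893594}}{314}$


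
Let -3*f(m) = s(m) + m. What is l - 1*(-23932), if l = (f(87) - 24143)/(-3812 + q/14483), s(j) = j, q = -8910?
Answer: 1321830215875/55218106 ≈ 23938.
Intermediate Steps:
f(m) = -2*m/3 (f(m) = -(m + m)/3 = -2*m/3)
l = 350503083/55218106 (l = (-⅔*87 - 24143)/(-3812 - 8910/14483) = (-58 - 24143)/(-3812 - 8910*1/14483) = -24201/(-3812 - 8910/14483) = -24201/(-55218106/14483) = -24201*(-14483/55218106) = 350503083/55218106 ≈ 6.3476)
l - 1*(-23932) = 350503083/55218106 - 1*(-23932) = 350503083/55218106 + 23932 = 1321830215875/55218106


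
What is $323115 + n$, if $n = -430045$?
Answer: $-106930$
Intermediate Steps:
$323115 + n = 323115 - 430045 = -106930$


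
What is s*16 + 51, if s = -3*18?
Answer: -813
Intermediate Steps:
s = -54
s*16 + 51 = -54*16 + 51 = -864 + 51 = -813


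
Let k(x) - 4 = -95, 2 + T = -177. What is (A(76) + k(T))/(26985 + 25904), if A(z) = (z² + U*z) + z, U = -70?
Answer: 441/52889 ≈ 0.0083382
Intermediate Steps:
T = -179 (T = -2 - 177 = -179)
k(x) = -91 (k(x) = 4 - 95 = -91)
A(z) = z² - 69*z (A(z) = (z² - 70*z) + z = z² - 69*z)
(A(76) + k(T))/(26985 + 25904) = (76*(-69 + 76) - 91)/(26985 + 25904) = (76*7 - 91)/52889 = (532 - 91)*(1/52889) = 441*(1/52889) = 441/52889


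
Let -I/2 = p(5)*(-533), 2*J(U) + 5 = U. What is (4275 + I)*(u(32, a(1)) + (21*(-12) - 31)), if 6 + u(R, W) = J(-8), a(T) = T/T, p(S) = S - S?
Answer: -2526525/2 ≈ -1.2633e+6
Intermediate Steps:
p(S) = 0
J(U) = -5/2 + U/2
a(T) = 1
I = 0 (I = -0*(-533) = -2*0 = 0)
u(R, W) = -25/2 (u(R, W) = -6 + (-5/2 + (½)*(-8)) = -6 + (-5/2 - 4) = -6 - 13/2 = -25/2)
(4275 + I)*(u(32, a(1)) + (21*(-12) - 31)) = (4275 + 0)*(-25/2 + (21*(-12) - 31)) = 4275*(-25/2 + (-252 - 31)) = 4275*(-25/2 - 283) = 4275*(-591/2) = -2526525/2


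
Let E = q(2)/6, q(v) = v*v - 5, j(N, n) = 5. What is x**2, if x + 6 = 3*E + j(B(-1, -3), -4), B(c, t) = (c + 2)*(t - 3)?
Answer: 9/4 ≈ 2.2500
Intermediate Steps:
B(c, t) = (-3 + t)*(2 + c) (B(c, t) = (2 + c)*(-3 + t) = (-3 + t)*(2 + c))
q(v) = -5 + v**2 (q(v) = v**2 - 5 = -5 + v**2)
E = -1/6 (E = (-5 + 2**2)/6 = (-5 + 4)*(1/6) = -1*1/6 = -1/6 ≈ -0.16667)
x = -3/2 (x = -6 + (3*(-1/6) + 5) = -6 + (-1/2 + 5) = -6 + 9/2 = -3/2 ≈ -1.5000)
x**2 = (-3/2)**2 = 9/4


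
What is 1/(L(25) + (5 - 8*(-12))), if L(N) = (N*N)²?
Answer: 1/390726 ≈ 2.5593e-6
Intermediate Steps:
L(N) = N⁴ (L(N) = (N²)² = N⁴)
1/(L(25) + (5 - 8*(-12))) = 1/(25⁴ + (5 - 8*(-12))) = 1/(390625 + (5 + 96)) = 1/(390625 + 101) = 1/390726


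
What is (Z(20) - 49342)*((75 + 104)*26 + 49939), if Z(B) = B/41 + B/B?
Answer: -110439509873/41 ≈ -2.6936e+9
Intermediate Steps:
Z(B) = 1 + B/41 (Z(B) = B*(1/41) + 1 = B/41 + 1 = 1 + B/41)
(Z(20) - 49342)*((75 + 104)*26 + 49939) = ((1 + (1/41)*20) - 49342)*((75 + 104)*26 + 49939) = ((1 + 20/41) - 49342)*(179*26 + 49939) = (61/41 - 49342)*(4654 + 49939) = -2022961/41*54593 = -110439509873/41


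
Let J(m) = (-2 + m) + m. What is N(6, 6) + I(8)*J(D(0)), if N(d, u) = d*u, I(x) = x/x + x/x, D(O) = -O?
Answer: 32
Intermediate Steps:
I(x) = 2 (I(x) = 1 + 1 = 2)
J(m) = -2 + 2*m
N(6, 6) + I(8)*J(D(0)) = 6*6 + 2*(-2 + 2*(-1*0)) = 36 + 2*(-2 + 2*0) = 36 + 2*(-2 + 0) = 36 + 2*(-2) = 36 - 4 = 32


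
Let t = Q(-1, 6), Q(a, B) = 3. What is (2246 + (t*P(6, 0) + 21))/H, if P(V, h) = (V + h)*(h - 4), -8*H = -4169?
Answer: 17560/4169 ≈ 4.2120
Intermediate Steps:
H = 4169/8 (H = -⅛*(-4169) = 4169/8 ≈ 521.13)
P(V, h) = (-4 + h)*(V + h) (P(V, h) = (V + h)*(-4 + h) = (-4 + h)*(V + h))
t = 3
(2246 + (t*P(6, 0) + 21))/H = (2246 + (3*(0² - 4*6 - 4*0 + 6*0) + 21))/(4169/8) = (2246 + (3*(0 - 24 + 0 + 0) + 21))*(8/4169) = (2246 + (3*(-24) + 21))*(8/4169) = (2246 + (-72 + 21))*(8/4169) = (2246 - 51)*(8/4169) = 2195*(8/4169) = 17560/4169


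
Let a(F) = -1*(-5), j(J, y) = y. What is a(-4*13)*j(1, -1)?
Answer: -5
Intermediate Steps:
a(F) = 5
a(-4*13)*j(1, -1) = 5*(-1) = -5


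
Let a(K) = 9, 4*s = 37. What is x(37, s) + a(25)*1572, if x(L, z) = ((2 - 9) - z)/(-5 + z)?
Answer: 240451/17 ≈ 14144.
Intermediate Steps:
s = 37/4 (s = (1/4)*37 = 37/4 ≈ 9.2500)
x(L, z) = (-7 - z)/(-5 + z)
x(37, s) + a(25)*1572 = (-7 - 1*37/4)/(-5 + 37/4) + 9*1572 = (-7 - 37/4)/(17/4) + 14148 = (4/17)*(-65/4) + 14148 = -65/17 + 14148 = 240451/17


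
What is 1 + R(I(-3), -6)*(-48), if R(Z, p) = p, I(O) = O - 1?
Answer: 289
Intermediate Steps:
I(O) = -1 + O
1 + R(I(-3), -6)*(-48) = 1 - 6*(-48) = 1 + 288 = 289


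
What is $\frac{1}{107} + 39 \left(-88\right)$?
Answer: $- \frac{367223}{107} \approx -3432.0$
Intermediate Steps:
$\frac{1}{107} + 39 \left(-88\right) = \frac{1}{107} - 3432 = - \frac{367223}{107}$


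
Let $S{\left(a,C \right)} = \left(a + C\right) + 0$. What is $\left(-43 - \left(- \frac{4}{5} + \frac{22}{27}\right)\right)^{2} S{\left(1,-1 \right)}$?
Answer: $0$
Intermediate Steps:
$S{\left(a,C \right)} = C + a$ ($S{\left(a,C \right)} = \left(C + a\right) + 0 = C + a$)
$\left(-43 - \left(- \frac{4}{5} + \frac{22}{27}\right)\right)^{2} S{\left(1,-1 \right)} = \left(-43 - \left(- \frac{4}{5} + \frac{22}{27}\right)\right)^{2} \left(-1 + 1\right) = \left(-43 - \left(\frac{22}{27} + \frac{8}{-10}\right)\right)^{2} \cdot 0 = \left(-43 - \frac{2}{135}\right)^{2} \cdot 0 = \left(- \frac{5807}{135}\right)^{2} \cdot 0 = \frac{33721249}{18225} \cdot 0 = 0$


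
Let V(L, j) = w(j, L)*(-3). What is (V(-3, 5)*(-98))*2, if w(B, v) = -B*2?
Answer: -5880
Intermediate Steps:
w(B, v) = -2*B
V(L, j) = 6*j (V(L, j) = -2*j*(-3) = 6*j)
(V(-3, 5)*(-98))*2 = ((6*5)*(-98))*2 = (30*(-98))*2 = -2940*2 = -5880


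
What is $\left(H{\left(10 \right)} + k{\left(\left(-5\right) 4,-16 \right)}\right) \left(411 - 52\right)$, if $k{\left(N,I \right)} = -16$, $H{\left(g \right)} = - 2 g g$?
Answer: $-77544$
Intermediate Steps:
$H{\left(g \right)} = - 2 g^{2}$
$\left(H{\left(10 \right)} + k{\left(\left(-5\right) 4,-16 \right)}\right) \left(411 - 52\right) = \left(- 2 \cdot 10^{2} - 16\right) \left(411 - 52\right) = \left(\left(-2\right) 100 - 16\right) 359 = \left(-200 - 16\right) 359 = \left(-216\right) 359 = -77544$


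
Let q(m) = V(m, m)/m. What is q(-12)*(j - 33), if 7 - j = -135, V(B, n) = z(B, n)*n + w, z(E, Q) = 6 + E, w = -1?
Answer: -7739/12 ≈ -644.92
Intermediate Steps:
V(B, n) = -1 + n*(6 + B) (V(B, n) = (6 + B)*n - 1 = n*(6 + B) - 1 = -1 + n*(6 + B))
q(m) = (-1 + m*(6 + m))/m
j = 142 (j = 7 - 1*(-135) = 7 + 135 = 142)
q(-12)*(j - 33) = (6 - 12 - 1/(-12))*(142 - 33) = (6 - 12 - 1*(-1/12))*109 = (6 - 12 + 1/12)*109 = -71/12*109 = -7739/12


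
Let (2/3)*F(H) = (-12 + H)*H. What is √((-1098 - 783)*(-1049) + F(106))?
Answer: √1988115 ≈ 1410.0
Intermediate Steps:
F(H) = 3*H*(-12 + H)/2 (F(H) = 3*((-12 + H)*H)/2 = 3*(H*(-12 + H))/2 = 3*H*(-12 + H)/2)
√((-1098 - 783)*(-1049) + F(106)) = √((-1098 - 783)*(-1049) + (3/2)*106*(-12 + 106)) = √(-1881*(-1049) + (3/2)*106*94) = √(1973169 + 14946) = √1988115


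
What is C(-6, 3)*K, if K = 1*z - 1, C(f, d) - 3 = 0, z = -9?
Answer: -30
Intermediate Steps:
C(f, d) = 3 (C(f, d) = 3 + 0 = 3)
K = -10 (K = 1*(-9) - 1 = -9 - 1 = -10)
C(-6, 3)*K = 3*(-10) = -30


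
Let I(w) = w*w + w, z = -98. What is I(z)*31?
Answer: 294686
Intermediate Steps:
I(w) = w + w² (I(w) = w² + w = w + w²)
I(z)*31 = -98*(1 - 98)*31 = -98*(-97)*31 = 9506*31 = 294686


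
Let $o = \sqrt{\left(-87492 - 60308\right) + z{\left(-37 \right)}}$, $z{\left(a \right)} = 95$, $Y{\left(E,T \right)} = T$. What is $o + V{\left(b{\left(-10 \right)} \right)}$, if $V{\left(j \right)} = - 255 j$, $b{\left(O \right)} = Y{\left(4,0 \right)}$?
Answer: $i \sqrt{147705} \approx 384.32 i$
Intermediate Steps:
$b{\left(O \right)} = 0$
$o = i \sqrt{147705}$ ($o = \sqrt{\left(-87492 - 60308\right) + 95} = \sqrt{-147800 + 95} = \sqrt{-147705} = i \sqrt{147705} \approx 384.32 i$)
$o + V{\left(b{\left(-10 \right)} \right)} = i \sqrt{147705} - 0 = i \sqrt{147705} + 0 = i \sqrt{147705}$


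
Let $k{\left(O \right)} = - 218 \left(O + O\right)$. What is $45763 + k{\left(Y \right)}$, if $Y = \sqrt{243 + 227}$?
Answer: $45763 - 436 \sqrt{470} \approx 36311.0$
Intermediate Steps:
$Y = \sqrt{470} \approx 21.679$
$k{\left(O \right)} = - 436 O$ ($k{\left(O \right)} = - 218 \cdot 2 O = - 436 O$)
$45763 + k{\left(Y \right)} = 45763 - 436 \sqrt{470}$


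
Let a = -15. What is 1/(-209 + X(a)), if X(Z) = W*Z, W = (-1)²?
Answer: -1/224 ≈ -0.0044643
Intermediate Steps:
W = 1
X(Z) = Z (X(Z) = 1*Z = Z)
1/(-209 + X(a)) = 1/(-209 - 15) = 1/(-224) = -1/224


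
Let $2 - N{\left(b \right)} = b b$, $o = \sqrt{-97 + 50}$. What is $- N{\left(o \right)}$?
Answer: $-49$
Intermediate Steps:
$o = i \sqrt{47}$ ($o = \sqrt{-47} = i \sqrt{47} \approx 6.8557 i$)
$N{\left(b \right)} = 2 - b^{2}$ ($N{\left(b \right)} = 2 - b b = 2 - b^{2}$)
$- N{\left(o \right)} = - (2 - \left(i \sqrt{47}\right)^{2}) = - (2 - -47) = - (2 + 47) = \left(-1\right) 49 = -49$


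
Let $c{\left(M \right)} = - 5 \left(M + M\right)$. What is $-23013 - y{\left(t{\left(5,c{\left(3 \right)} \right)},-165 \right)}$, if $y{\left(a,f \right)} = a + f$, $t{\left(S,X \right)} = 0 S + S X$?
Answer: $-22698$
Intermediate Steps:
$c{\left(M \right)} = - 10 M$ ($c{\left(M \right)} = - 5 \cdot 2 M = - 10 M$)
$t{\left(S,X \right)} = S X$ ($t{\left(S,X \right)} = 0 + S X = S X$)
$-23013 - y{\left(t{\left(5,c{\left(3 \right)} \right)},-165 \right)} = -23013 - \left(5 \left(\left(-10\right) 3\right) - 165\right) = -23013 - \left(5 \left(-30\right) - 165\right) = -23013 - \left(-150 - 165\right) = -23013 - -315 = -23013 + 315 = -22698$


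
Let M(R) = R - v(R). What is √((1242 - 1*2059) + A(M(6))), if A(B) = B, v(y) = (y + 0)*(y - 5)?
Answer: I*√817 ≈ 28.583*I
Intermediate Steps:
v(y) = y*(-5 + y)
M(R) = R - R*(-5 + R)
√((1242 - 1*2059) + A(M(6))) = √((1242 - 1*2059) + 6*(6 - 1*6)) = √((1242 - 2059) + 6*(6 - 6)) = √(-817 + 6*0) = √(-817 + 0) = √(-817) = I*√817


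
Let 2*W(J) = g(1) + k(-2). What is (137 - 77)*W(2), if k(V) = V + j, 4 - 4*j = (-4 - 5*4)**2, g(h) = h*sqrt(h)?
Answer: -4320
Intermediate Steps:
g(h) = h**(3/2)
j = -143 (j = 1 - (-4 - 5*4)**2/4 = 1 - (-4 - 20)**2/4 = 1 - 1/4*(-24)**2 = 1 - 1/4*576 = 1 - 144 = -143)
k(V) = -143 + V (k(V) = V - 143 = -143 + V)
W(J) = -72 (W(J) = (1**(3/2) + (-143 - 2))/2 = (1 - 145)/2 = (1/2)*(-144) = -72)
(137 - 77)*W(2) = (137 - 77)*(-72) = 60*(-72) = -4320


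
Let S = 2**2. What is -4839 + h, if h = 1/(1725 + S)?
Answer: -8366630/1729 ≈ -4839.0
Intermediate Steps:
S = 4
h = 1/1729 (h = 1/(1725 + 4) = 1/1729 ≈ 0.00057837)
-4839 + h = -4839 + 1/1729 = -8366630/1729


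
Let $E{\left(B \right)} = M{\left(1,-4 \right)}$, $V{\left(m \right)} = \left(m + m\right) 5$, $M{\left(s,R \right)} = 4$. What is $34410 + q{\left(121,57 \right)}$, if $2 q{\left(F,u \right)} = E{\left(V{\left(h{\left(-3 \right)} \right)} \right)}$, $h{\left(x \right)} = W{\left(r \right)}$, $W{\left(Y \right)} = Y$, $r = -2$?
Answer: $34412$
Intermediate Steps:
$h{\left(x \right)} = -2$
$V{\left(m \right)} = 10 m$ ($V{\left(m \right)} = 2 m 5 = 10 m$)
$E{\left(B \right)} = 4$
$q{\left(F,u \right)} = 2$ ($q{\left(F,u \right)} = \frac{1}{2} \cdot 4 = 2$)
$34410 + q{\left(121,57 \right)} = 34410 + 2 = 34412$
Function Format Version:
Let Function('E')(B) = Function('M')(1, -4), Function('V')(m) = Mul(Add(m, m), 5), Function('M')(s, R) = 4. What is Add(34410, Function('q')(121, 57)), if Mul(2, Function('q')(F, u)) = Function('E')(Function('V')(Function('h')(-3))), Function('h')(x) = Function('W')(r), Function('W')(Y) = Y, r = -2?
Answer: 34412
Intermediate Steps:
Function('h')(x) = -2
Function('V')(m) = Mul(10, m) (Function('V')(m) = Mul(Mul(2, m), 5) = Mul(10, m))
Function('E')(B) = 4
Function('q')(F, u) = 2 (Function('q')(F, u) = Mul(Rational(1, 2), 4) = 2)
Add(34410, Function('q')(121, 57)) = Add(34410, 2) = 34412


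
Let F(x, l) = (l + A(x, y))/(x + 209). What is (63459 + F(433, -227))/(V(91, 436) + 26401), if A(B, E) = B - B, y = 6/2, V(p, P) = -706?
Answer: 40740451/16496190 ≈ 2.4697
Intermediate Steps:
y = 3 (y = 6*(1/2) = 3)
A(B, E) = 0
F(x, l) = l/(209 + x) (F(x, l) = (l + 0)/(x + 209) = l/(209 + x))
(63459 + F(433, -227))/(V(91, 436) + 26401) = (63459 - 227/(209 + 433))/(-706 + 26401) = (63459 - 227/642)/25695 = (63459 - 227*1/642)*(1/25695) = (63459 - 227/642)*(1/25695) = (40740451/642)*(1/25695) = 40740451/16496190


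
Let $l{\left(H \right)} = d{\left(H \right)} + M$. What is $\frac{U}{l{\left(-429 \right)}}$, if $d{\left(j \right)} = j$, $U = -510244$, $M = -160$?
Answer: $\frac{510244}{589} \approx 866.29$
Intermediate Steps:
$l{\left(H \right)} = -160 + H$ ($l{\left(H \right)} = H - 160 = -160 + H$)
$\frac{U}{l{\left(-429 \right)}} = - \frac{510244}{-160 - 429} = - \frac{510244}{-589} = \left(-510244\right) \left(- \frac{1}{589}\right) = \frac{510244}{589}$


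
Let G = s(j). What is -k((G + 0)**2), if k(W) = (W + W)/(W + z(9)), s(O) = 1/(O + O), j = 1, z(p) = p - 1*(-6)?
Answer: -2/61 ≈ -0.032787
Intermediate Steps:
z(p) = 6 + p (z(p) = p + 6 = 6 + p)
s(O) = 1/(2*O)
G = 1/2 (G = (1/2)/1 = (1/2)*1 = 1/2 ≈ 0.50000)
k(W) = 2*W/(15 + W) (k(W) = (W + W)/(W + (6 + 9)) = (2*W)/(W + 15) = (2*W)/(15 + W) = 2*W/(15 + W))
-k((G + 0)**2) = -2*(1/2 + 0)**2/(15 + (1/2 + 0)**2) = -2*(1/2)**2/(15 + (1/2)**2) = -2/(4*(15 + 1/4)) = -2/(4*61/4) = -2*4/(4*61) = -1*2/61 = -2/61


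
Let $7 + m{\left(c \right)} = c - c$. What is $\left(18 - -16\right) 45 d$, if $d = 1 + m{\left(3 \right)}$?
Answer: $-9180$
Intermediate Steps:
$m{\left(c \right)} = -7$ ($m{\left(c \right)} = -7 + \left(c - c\right) = -7 + 0 = -7$)
$d = -6$ ($d = 1 - 7 = -6$)
$\left(18 - -16\right) 45 d = \left(18 - -16\right) 45 \left(-6\right) = \left(18 + 16\right) 45 \left(-6\right) = 34 \cdot 45 \left(-6\right) = 1530 \left(-6\right) = -9180$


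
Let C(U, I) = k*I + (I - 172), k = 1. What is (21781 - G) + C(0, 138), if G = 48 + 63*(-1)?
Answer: 21900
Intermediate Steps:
C(U, I) = -172 + 2*I (C(U, I) = 1*I + (I - 172) = I + (-172 + I) = -172 + 2*I)
G = -15 (G = 48 - 63 = -15)
(21781 - G) + C(0, 138) = (21781 - 1*(-15)) + (-172 + 2*138) = (21781 + 15) + (-172 + 276) = 21796 + 104 = 21900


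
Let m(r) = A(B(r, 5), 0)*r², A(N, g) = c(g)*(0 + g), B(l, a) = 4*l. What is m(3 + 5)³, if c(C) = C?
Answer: 0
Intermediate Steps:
A(N, g) = g² (A(N, g) = g*(0 + g) = g*g = g²)
m(r) = 0 (m(r) = 0²*r² = 0*r² = 0)
m(3 + 5)³ = 0³ = 0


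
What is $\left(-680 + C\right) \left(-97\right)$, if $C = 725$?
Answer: $-4365$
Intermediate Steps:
$\left(-680 + C\right) \left(-97\right) = \left(-680 + 725\right) \left(-97\right) = 45 \left(-97\right) = -4365$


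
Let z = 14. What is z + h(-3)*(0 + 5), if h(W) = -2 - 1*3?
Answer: -11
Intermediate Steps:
h(W) = -5 (h(W) = -2 - 3 = -5)
z + h(-3)*(0 + 5) = 14 - 5*(0 + 5) = 14 - 5*5 = 14 - 25 = -11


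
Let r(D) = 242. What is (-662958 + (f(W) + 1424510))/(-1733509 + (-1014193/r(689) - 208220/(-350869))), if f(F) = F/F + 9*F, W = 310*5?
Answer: -65848190829894/147548564270159 ≈ -0.44628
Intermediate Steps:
W = 1550
f(F) = 1 + 9*F
(-662958 + (f(W) + 1424510))/(-1733509 + (-1014193/r(689) - 208220/(-350869))) = (-662958 + ((1 + 9*1550) + 1424510))/(-1733509 + (-1014193/242 - 208220/(-350869))) = (-662958 + ((1 + 13950) + 1424510))/(-1733509 + (-1014193*1/242 - 208220*(-1/350869))) = (-662958 + (13951 + 1424510))/(-1733509 + (-1014193/242 + 208220/350869)) = (-662958 + 1438461)/(-1733509 - 355798494477/84910298) = 775503/(-147548564270159/84910298) = 775503*(-84910298/147548564270159) = -65848190829894/147548564270159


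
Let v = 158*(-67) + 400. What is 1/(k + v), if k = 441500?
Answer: 1/431314 ≈ 2.3185e-6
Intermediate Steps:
v = -10186 (v = -10586 + 400 = -10186)
1/(k + v) = 1/(441500 - 10186) = 1/431314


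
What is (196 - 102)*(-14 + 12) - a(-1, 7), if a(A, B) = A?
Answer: -187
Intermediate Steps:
(196 - 102)*(-14 + 12) - a(-1, 7) = (196 - 102)*(-14 + 12) - 1*(-1) = 94*(-2) + 1 = -188 + 1 = -187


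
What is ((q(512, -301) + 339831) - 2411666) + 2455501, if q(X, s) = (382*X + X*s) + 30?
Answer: 425168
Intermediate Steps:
q(X, s) = 30 + 382*X + X*s
((q(512, -301) + 339831) - 2411666) + 2455501 = (((30 + 382*512 + 512*(-301)) + 339831) - 2411666) + 2455501 = (((30 + 195584 - 154112) + 339831) - 2411666) + 2455501 = ((41502 + 339831) - 2411666) + 2455501 = (381333 - 2411666) + 2455501 = -2030333 + 2455501 = 425168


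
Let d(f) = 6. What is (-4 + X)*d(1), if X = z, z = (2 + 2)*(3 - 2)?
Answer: 0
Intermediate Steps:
z = 4 (z = 4*1 = 4)
X = 4
(-4 + X)*d(1) = (-4 + 4)*6 = 0*6 = 0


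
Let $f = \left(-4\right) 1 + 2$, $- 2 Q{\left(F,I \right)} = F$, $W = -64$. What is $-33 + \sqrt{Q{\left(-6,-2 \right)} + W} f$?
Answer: $-33 - 2 i \sqrt{61} \approx -33.0 - 15.62 i$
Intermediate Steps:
$Q{\left(F,I \right)} = - \frac{F}{2}$
$f = -2$ ($f = -4 + 2 = -2$)
$-33 + \sqrt{Q{\left(-6,-2 \right)} + W} f = -33 + \sqrt{\left(- \frac{1}{2}\right) \left(-6\right) - 64} \left(-2\right) = -33 + \sqrt{3 - 64} \left(-2\right) = -33 + \sqrt{-61} \left(-2\right) = -33 + i \sqrt{61} \left(-2\right) = -33 - 2 i \sqrt{61}$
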